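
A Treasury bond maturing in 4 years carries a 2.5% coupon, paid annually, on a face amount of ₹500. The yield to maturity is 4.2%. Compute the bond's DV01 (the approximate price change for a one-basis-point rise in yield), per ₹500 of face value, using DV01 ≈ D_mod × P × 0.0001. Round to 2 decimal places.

₹0.17

Periodic yield y = 0.042.
  t   CF        PV=CF/(1+0.042)^t    t·PV
  1        12.50        11.9962        11.9962
  2        12.50        11.5126        23.0253
  3        12.50        11.0486        33.1458
  4       512.50       434.7334     1,738.9335
  Σ                    469.2908     1,807.1007
P = 469.2908; D_Mac = 3.85071 yrs; D_mod = 3.69550 yrs.
DV01 ≈ 3.69550 × 469.2908 × 0.0001 = 0.173426.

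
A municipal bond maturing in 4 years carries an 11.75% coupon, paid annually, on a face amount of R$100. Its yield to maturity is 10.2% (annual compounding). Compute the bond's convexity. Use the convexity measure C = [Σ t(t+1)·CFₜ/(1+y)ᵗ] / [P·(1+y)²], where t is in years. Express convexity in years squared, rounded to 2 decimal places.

13.35

With y = 0.102:
  t   CF        PV=CF/(1+0.102)^t    t·PV        t(t+1)·PV
  1        11.75        10.6624        10.6624          21.3249
  2        11.75         9.6755        19.3511          58.0532
  3        11.75         8.7800        26.3399         105.3597
  4       111.75        75.7742       303.0967       1,515.4833
  Σ                    104.8921       359.4501       1,700.2210
P = 104.8921.
Convexity = Σ t(t+1)·PV / [P·(1+y)²] = 1,700.2210 / (104.8921 × 1.214404) = 13.34748.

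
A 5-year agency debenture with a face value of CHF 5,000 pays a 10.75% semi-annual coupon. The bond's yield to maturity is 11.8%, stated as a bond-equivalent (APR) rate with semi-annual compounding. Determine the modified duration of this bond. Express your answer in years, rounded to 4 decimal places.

Periodic yield y = 0.059. First find Macaulay duration:
  t   CF        PV=CF/(1+0.059)^t    t·PV
  1       268.75       253.7771       253.7771
  2       268.75       239.6385       479.2770
  3       268.75       226.2875       678.8625
  4       268.75       213.6804       854.7215
  5       268.75       201.7756     1,008.8781
  6       268.75       190.5341     1,143.2046
  7       268.75       179.9189     1,259.4322
  8       268.75       169.8951     1,359.1606
  9       268.75       160.4297     1,443.8675
  10    5,268.75     2,969.9422    29,699.4216
  Σ                  4,805.8791    38,180.6027
P = 4,805.8791; Macaulay duration = 38,180.6027 / 4,805.8791 = 7.94456 half-year periods = 3.97228 years.
Modified duration = D_Mac / (1 + y) = 3.97228 / 1.059 = 3.75097 years.

3.7510 years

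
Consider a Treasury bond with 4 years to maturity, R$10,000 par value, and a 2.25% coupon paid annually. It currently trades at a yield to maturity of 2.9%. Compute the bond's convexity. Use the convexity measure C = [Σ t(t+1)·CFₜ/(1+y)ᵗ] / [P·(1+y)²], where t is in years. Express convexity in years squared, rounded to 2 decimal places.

18.06

With y = 0.029:
  t   CF        PV=CF/(1+0.029)^t    t·PV        t(t+1)·PV
  1       225.00       218.6589       218.6589         437.3178
  2       225.00       212.4965       424.9930       1,274.9790
  3       225.00       206.5078       619.5233       2,478.0932
  4    10,225.00     9,120.1466    36,480.5863     182,402.9313
  Σ                  9,757.8097    37,743.7614     186,593.3212
P = 9,757.8097.
Convexity = Σ t(t+1)·PV / [P·(1+y)²] = 186,593.3212 / (9,757.8097 × 1.058841) = 18.05980.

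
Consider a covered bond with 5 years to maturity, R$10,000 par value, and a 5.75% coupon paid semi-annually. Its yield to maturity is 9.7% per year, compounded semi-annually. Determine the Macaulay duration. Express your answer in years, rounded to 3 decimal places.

4.354 years

Periodic yield y = 0.0485. Discount each cash flow and weight by its period:
  t   CF        PV=CF/(1+0.0485)^t    t·PV
  1       287.50       274.2012       274.2012
  2       287.50       261.5176       523.0353
  3       287.50       249.4207       748.2622
  4       287.50       237.8834       951.5335
  5       287.50       226.8797     1,134.3986
  6       287.50       216.3850     1,298.3103
  7       287.50       206.3758     1,444.6307
  8       287.50       196.8296     1,574.6367
  9       287.50       187.7249     1,689.5243
  10   10,287.50     6,406.5689    64,065.6889
  Σ                  8,463.7870    73,704.2216
Price P = Σ PV = 8,463.7870.
Macaulay duration = Σ(t·PV) / P = 73,704.2216 / 8,463.7870 = 8.70818 half-year periods.
In years: 8.70818 / 2 = 4.35409 years.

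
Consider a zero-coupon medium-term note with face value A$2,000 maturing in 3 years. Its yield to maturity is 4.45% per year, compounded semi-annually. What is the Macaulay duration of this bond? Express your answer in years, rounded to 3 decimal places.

A zero-coupon bond has a single cash flow at maturity, so its Macaulay duration equals its maturity: 3 years.
(Equivalently: 6 semi-annual periods ÷ 2 = 3 years.)

3.000 years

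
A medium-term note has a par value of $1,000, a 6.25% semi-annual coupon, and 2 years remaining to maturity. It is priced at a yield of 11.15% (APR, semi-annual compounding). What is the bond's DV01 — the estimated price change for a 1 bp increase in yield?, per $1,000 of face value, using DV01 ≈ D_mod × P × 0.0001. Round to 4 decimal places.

Periodic yield y = 0.05575.
  t   CF        PV=CF/(1+0.05575)^t    t·PV
  1        31.25        29.5998        29.5998
  2        31.25        28.0368        56.0735
  3        31.25        26.5563        79.6688
  4     1,031.25       830.0793     3,320.3173
  Σ                    914.2722     3,485.6594
P = 914.2722; D_Mac = 3.81250 half-year periods = 1.90625 yrs; D_mod = 1.80559 yrs.
DV01 ≈ 1.80559 × 914.2722 × 0.0001 = 0.165080.

$0.1651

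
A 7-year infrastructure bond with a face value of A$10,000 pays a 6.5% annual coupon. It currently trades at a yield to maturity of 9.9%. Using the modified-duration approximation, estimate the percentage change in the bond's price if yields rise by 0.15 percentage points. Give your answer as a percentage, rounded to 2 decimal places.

Periodic yield y = 0.099. Modified duration first:
  t   CF        PV=CF/(1+0.099)^t    t·PV
  1       650.00       591.4468       591.4468
  2       650.00       538.1681     1,076.3363
  3       650.00       489.6889     1,469.0668
  4       650.00       445.5768     1,782.3073
  5       650.00       405.4384     2,027.1921
  6       650.00       368.9158     2,213.4945
  7    10,650.00     5,500.0389    38,500.2723
  Σ                  8,339.2737    47,660.1159
P = 8,339.2737; D_Mac = 5.71514 yrs; D_mod = 5.71514/(1+0.099) = 5.20031 yrs.
ΔP/P ≈ -D_mod · Δy = -5.20031 × (+0.0015) = -0.007800 = -0.7800%.

-0.78%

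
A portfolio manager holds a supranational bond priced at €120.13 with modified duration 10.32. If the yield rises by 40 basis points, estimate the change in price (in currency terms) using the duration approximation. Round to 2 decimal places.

Duration approximation: ΔP/P ≈ -D_mod · Δy = -10.32 × (+0.004) = -0.041280.
ΔP ≈ 120.13 × (-0.041280) = -4.9589664.

-€4.96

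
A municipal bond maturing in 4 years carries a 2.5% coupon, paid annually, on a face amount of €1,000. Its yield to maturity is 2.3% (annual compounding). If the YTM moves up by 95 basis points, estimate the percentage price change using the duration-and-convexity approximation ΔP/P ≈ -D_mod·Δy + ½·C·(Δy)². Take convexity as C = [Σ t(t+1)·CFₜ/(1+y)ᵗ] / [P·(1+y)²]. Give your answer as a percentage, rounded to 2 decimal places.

With y = 0.023:
  t   CF        PV=CF/(1+0.023)^t    t·PV        t(t+1)·PV
  1        25.00        24.4379        24.4379          48.8759
  2        25.00        23.8885        47.7770         143.3310
  3        25.00        23.3514        70.0542         280.2169
  4     1,025.00       935.8825     3,743.5300      18,717.6502
  Σ                  1,007.5603     3,885.7992      19,190.0739
P = 1,007.5603; D_Mac = 3.85664 yrs; D_mod = 3.76993 yrs; C = 18.19928.
Duration effect: -3.76993 × (+0.0095) = -0.035814
Convexity effect: 0.5 × 18.19928 × (0.0095)² = +0.0008212
ΔP/P ≈ -0.035814 + 0.0008212 = -0.034993 = -3.4993%.

-3.50%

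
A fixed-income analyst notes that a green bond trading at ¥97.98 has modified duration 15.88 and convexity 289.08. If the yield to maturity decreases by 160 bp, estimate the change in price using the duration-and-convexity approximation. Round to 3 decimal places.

Duration effect: -D_mod·Δy = -15.88 × (-0.016) = +0.254080
Convexity effect: ½·C·(Δy)² = 0.5 × 289.08 × (-0.016)² = +0.03700224
ΔP/P ≈ +0.254080 + 0.03700224 = +0.29108224
ΔP ≈ 97.98 × (+0.29108224) = +28.5202378752.

+¥28.520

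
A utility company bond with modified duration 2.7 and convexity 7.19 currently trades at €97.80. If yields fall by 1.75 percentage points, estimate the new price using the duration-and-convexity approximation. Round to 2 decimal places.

Duration effect: -D_mod·Δy = -2.7 × (-0.0175) = +0.047250
Convexity effect: ½·C·(Δy)² = 0.5 × 7.19 × (-0.0175)² = +0.00110096875
ΔP/P ≈ +0.047250 + 0.00110096875 = +0.04835096875
New price ≈ 97.80 × (1 + 0.04835096875) = 102.52872474375.

€102.53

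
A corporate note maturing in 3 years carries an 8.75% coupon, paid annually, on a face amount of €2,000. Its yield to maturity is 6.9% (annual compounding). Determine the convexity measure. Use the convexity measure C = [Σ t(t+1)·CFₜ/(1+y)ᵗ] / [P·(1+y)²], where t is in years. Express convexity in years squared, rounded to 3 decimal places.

9.434

With y = 0.069:
  t   CF        PV=CF/(1+0.069)^t    t·PV        t(t+1)·PV
  1       175.00       163.7044       163.7044         327.4088
  2       175.00       153.1379       306.2758         918.8273
  3     2,175.00     1,780.4351     5,341.3053      21,365.2211
  Σ                  2,097.2774     5,811.2854      22,611.4572
P = 2,097.2774.
Convexity = Σ t(t+1)·PV / [P·(1+y)²] = 22,611.4572 / (2,097.2774 × 1.142761) = 9.43446.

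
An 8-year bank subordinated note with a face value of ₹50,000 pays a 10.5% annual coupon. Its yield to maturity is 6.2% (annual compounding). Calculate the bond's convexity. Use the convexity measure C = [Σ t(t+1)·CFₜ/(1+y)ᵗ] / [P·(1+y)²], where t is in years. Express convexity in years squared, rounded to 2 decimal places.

43.38

With y = 0.062:
  t   CF        PV=CF/(1+0.062)^t    t·PV        t(t+1)·PV
  1     5,250.00     4,943.5028     4,943.5028       9,887.0056
  2     5,250.00     4,654.8991     9,309.7982      27,929.3945
  3     5,250.00     4,383.1441    13,149.4324      52,597.7297
  4     5,250.00     4,127.2544    16,509.0175      82,545.0875
  5     5,250.00     3,886.3036    19,431.5178     116,589.1066
  6     5,250.00     3,659.4195    21,956.5173     153,695.6208
  7     5,250.00     3,445.7811    24,120.4678     192,963.7423
  8    55,250.00    34,145.7101   273,165.6805   2,458,491.1248
  Σ                 63,246.0147   382,585.9343   3,094,698.8119
P = 63,246.0147.
Convexity = Σ t(t+1)·PV / [P·(1+y)²] = 3,094,698.8119 / (63,246.0147 × 1.127844) = 43.38466.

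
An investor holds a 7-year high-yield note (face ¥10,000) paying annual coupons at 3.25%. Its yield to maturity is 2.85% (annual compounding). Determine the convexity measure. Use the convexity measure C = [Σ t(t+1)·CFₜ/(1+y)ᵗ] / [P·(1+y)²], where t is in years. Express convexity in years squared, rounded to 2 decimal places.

46.74

With y = 0.0285:
  t   CF        PV=CF/(1+0.0285)^t    t·PV        t(t+1)·PV
  1       325.00       315.9942       315.9942         631.9883
  2       325.00       307.2379       614.4758       1,843.4273
  3       325.00       298.7242       896.1727       3,584.6909
  4       325.00       290.4465     1,161.7861       5,808.9304
  5       325.00       282.3982     1,411.9909       8,471.9452
  6       325.00       274.5728     1,647.4371      11,532.0595
  7    10,325.00     8,481.2524    59,368.7668     474,950.1346
  Σ                 10,250.6262    65,416.6235     506,823.1763
P = 10,250.6262.
Convexity = Σ t(t+1)·PV / [P·(1+y)²] = 506,823.1763 / (10,250.6262 × 1.057812) = 46.74094.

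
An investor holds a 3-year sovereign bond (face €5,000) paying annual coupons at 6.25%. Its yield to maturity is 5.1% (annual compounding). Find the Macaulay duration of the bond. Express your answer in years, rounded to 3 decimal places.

Periodic yield y = 0.051. Discount each cash flow and weight by its year:
  t   CF        PV=CF/(1+0.051)^t    t·PV
  1       312.50       297.3359       297.3359
  2       312.50       282.9076       565.8152
  3     5,312.50     4,576.0504    13,728.1511
  Σ                  5,156.2938    14,591.3021
Price P = Σ PV = 5,156.2938.
Macaulay duration = Σ(t·PV) / P = 14,591.3021 / 5,156.2938 = 2.82980 years.

2.830 years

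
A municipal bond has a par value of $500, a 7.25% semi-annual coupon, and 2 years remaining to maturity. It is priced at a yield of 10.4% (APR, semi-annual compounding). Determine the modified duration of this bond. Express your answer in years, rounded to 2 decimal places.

1.80 years

Periodic yield y = 0.052. First find Macaulay duration:
  t   CF        PV=CF/(1+0.052)^t    t·PV
  1       18.125        17.2291        17.2291
  2       18.125        16.3775        32.7549
  3       18.125        15.5679        46.7038
  4      518.125       423.0304     1,692.1216
  Σ                    472.2049     1,788.8094
P = 472.2049; Macaulay duration = 1,788.8094 / 472.2049 = 3.78821 half-year periods = 1.89410 years.
Modified duration = D_Mac / (1 + y) = 1.89410 / 1.052 = 1.80048 years.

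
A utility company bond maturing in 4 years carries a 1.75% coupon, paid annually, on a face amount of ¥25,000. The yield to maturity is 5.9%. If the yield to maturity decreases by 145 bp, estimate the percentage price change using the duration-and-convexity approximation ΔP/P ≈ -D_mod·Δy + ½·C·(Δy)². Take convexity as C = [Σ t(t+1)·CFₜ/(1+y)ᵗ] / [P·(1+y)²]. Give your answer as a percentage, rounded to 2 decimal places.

With y = 0.059:
  t   CF        PV=CF/(1+0.059)^t    t·PV        t(t+1)·PV
  1       437.50       413.1256       413.1256         826.2512
  2       437.50       390.1092       780.2183       2,340.6549
  3       437.50       368.3750     1,105.1251       4,420.5003
  4    25,437.50    20,225.0957    80,900.3830     404,501.9148
  Σ                 21,396.7055    83,198.8519     412,089.3212
P = 21,396.7055; D_Mac = 3.88840 yrs; D_mod = 3.67176 yrs; C = 17.17325.
Duration effect: -3.67176 × (-0.0145) = +0.053241
Convexity effect: 0.5 × 17.17325 × (-0.0145)² = +0.0018053
ΔP/P ≈ +0.053241 + 0.0018053 = +0.055046 = +5.5046%.

+5.50%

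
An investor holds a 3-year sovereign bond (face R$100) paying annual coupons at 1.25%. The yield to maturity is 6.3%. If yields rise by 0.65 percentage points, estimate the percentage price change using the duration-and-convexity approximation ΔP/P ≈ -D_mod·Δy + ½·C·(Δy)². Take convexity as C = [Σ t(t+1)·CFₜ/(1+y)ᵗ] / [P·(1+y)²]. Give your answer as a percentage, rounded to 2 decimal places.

With y = 0.063:
  t   CF        PV=CF/(1+0.063)^t    t·PV        t(t+1)·PV
  1         1.25         1.1759         1.1759           2.3518
  2         1.25         1.1062         2.2125           6.6374
  3       101.25        84.2937       252.8812       1,011.5247
  Σ                     86.5759       256.2695       1,020.5139
P = 86.5759; D_Mac = 2.96006 yrs; D_mod = 2.78463 yrs; C = 10.43171.
Duration effect: -2.78463 × (+0.0065) = -0.018100
Convexity effect: 0.5 × 10.43171 × (0.0065)² = +0.0002204
ΔP/P ≈ -0.018100 + 0.0002204 = -0.017880 = -1.7880%.

-1.79%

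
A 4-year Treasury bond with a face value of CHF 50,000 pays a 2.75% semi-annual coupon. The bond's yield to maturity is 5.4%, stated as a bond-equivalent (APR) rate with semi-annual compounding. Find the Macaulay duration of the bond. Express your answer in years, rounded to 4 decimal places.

Periodic yield y = 0.027. Discount each cash flow and weight by its period:
  t   CF        PV=CF/(1+0.027)^t    t·PV
  1       687.50       669.4255       669.4255
  2       687.50       651.8262     1,303.6524
  3       687.50       634.6896     1,904.0688
  4       687.50       618.0035     2,472.0140
  5       687.50       601.7561     3,008.7804
  6       687.50       585.9358     3,515.6149
  7       687.50       570.5315     3,993.7202
  8    50,687.50    40,957.8662   327,662.9295
  Σ                 45,290.0343   344,530.2056
Price P = Σ PV = 45,290.0343.
Macaulay duration = Σ(t·PV) / P = 344,530.2056 / 45,290.0343 = 7.60720 half-year periods.
In years: 7.60720 / 2 = 3.80360 years.

3.8036 years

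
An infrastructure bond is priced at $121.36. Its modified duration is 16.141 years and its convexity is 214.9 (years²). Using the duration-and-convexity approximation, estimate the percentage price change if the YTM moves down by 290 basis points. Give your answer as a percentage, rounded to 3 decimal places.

+55.845%

Duration effect: -D_mod·Δy = -16.141 × (-0.029) = +0.468089
Convexity effect: ½·C·(Δy)² = 0.5 × 214.9 × (-0.029)² = +0.09036545
ΔP/P ≈ +0.468089 + 0.09036545 = +0.55845445
= +55.845445%.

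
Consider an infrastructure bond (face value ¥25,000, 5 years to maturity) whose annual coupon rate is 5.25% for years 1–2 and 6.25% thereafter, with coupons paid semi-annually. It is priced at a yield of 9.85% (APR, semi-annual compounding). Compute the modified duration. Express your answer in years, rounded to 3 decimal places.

4.171 years

Periodic yield y = 0.04925. First find Macaulay duration:
  t   CF        PV=CF/(1+0.04925)^t    t·PV
  1       656.25       625.4467       625.4467
  2       656.25       596.0893     1,192.1787
  3       656.25       568.1099     1,704.3298
  4       656.25       541.4438     2,165.7753
  5       781.25       614.3207     3,071.6034
  6       781.25       585.4855     3,512.9132
  7       781.25       558.0038     3,906.0269
  8       781.25       531.8121     4,254.4967
  9       781.25       506.8497     4,561.6477
  10   25,781.25    15,940.9497   159,409.4970
  Σ                 21,068.5114   184,403.9154
P = 21,068.5114; Macaulay duration = 184,403.9154 / 21,068.5114 = 8.75258 half-year periods = 4.37629 years.
Modified duration = D_Mac / (1 + y) = 4.37629 / 1.04925 = 4.17088 years.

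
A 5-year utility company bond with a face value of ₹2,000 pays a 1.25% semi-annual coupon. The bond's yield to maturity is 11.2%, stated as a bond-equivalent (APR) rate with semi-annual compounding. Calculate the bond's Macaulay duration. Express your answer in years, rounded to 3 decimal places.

Periodic yield y = 0.056. Discount each cash flow and weight by its period:
  t   CF        PV=CF/(1+0.056)^t    t·PV
  1        12.50        11.8371        11.8371
  2        12.50        11.2094        22.4188
  3        12.50        10.6150        31.8449
  4        12.50        10.0520        40.2082
  5        12.50         9.5190        47.5949
  6        12.50         9.0142        54.0851
  7        12.50         8.5362        59.7531
  8        12.50         8.0835        64.6679
  9        12.50         7.6548        68.8933
  10    2,012.50     1,167.0695    11,670.6947
  Σ                  1,253.5906    12,071.9980
Price P = Σ PV = 1,253.5906.
Macaulay duration = Σ(t·PV) / P = 12,071.9980 / 1,253.5906 = 9.62994 half-year periods.
In years: 9.62994 / 2 = 4.81497 years.

4.815 years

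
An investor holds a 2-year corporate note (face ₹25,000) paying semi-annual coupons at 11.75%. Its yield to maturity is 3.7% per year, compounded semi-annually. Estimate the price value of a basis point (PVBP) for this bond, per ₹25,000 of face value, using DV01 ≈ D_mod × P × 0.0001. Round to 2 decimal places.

Periodic yield y = 0.0185.
  t   CF        PV=CF/(1+0.0185)^t    t·PV
  1     1,468.75     1,442.0717     1,442.0717
  2     1,468.75     1,415.8779     2,831.7559
  3     1,468.75     1,390.1600     4,170.4799
  4    26,468.75    24,597.4054    98,389.6215
  Σ                 28,845.5150   106,833.9290
P = 28,845.5150; D_Mac = 3.70366 half-year periods = 1.85183 yrs; D_mod = 1.81819 yrs.
DV01 ≈ 1.81819 × 28,845.5150 × 0.0001 = 5.244670.

₹5.24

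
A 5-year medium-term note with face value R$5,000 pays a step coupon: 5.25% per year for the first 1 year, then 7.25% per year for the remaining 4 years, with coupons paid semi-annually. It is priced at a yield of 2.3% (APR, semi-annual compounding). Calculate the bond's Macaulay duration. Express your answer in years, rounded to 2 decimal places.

4.42 years

Periodic yield y = 0.0115. Discount each cash flow and weight by its period:
  t   CF        PV=CF/(1+0.0115)^t    t·PV
  1       131.25       129.7578       129.7578
  2       131.25       128.2825       256.5651
  3       181.25       175.1380       525.4140
  4       181.25       173.1468       692.5872
  5       181.25       171.1782       855.8912
  6       181.25       169.2321     1,015.3925
  7       181.25       167.3080     1,171.1563
  8       181.25       165.4059     1,323.2470
  9       181.25       163.5253     1,471.7280
  10    5,181.25     4,621.4225    46,214.2253
  Σ                  6,064.3972    53,655.9642
Price P = Σ PV = 6,064.3972.
Macaulay duration = Σ(t·PV) / P = 53,655.9642 / 6,064.3972 = 8.84770 half-year periods.
In years: 8.84770 / 2 = 4.42385 years.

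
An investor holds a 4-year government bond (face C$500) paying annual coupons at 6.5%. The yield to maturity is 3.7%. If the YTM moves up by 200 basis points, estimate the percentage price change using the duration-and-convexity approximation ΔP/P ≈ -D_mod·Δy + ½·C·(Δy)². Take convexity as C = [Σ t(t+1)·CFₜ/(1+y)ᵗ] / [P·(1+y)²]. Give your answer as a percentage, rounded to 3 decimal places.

With y = 0.037:
  t   CF        PV=CF/(1+0.037)^t    t·PV        t(t+1)·PV
  1        32.50        31.3404        31.3404          62.6808
  2        32.50        30.2222        60.4444         181.3331
  3        32.50        29.1439        87.4316         349.7263
  4       532.50       460.4734     1,841.8938       9,209.4688
  Σ                    551.1799     2,021.1101       9,803.2091
P = 551.1799; D_Mac = 3.66688 yrs; D_mod = 3.53605 yrs; C = 16.53931.
Duration effect: -3.53605 × (+0.02) = -0.070721
Convexity effect: 0.5 × 16.53931 × (0.02)² = +0.0033079
ΔP/P ≈ -0.070721 + 0.0033079 = -0.067413 = -6.7413%.

-6.741%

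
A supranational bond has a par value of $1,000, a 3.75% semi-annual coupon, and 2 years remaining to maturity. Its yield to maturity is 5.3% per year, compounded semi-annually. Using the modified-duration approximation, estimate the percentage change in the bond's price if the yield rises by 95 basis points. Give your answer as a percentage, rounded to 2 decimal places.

Periodic yield y = 0.0265. Modified duration first:
  t   CF        PV=CF/(1+0.0265)^t    t·PV
  1        18.75        18.2660        18.2660
  2        18.75        17.7944        35.5888
  3        18.75        17.3350        52.0051
  4     1,018.75       917.5544     3,670.2175
  Σ                    970.9497     3,776.0773
P = 970.9497; D_Mac = 3.88906 half-year periods = 1.94453 yrs; D_mod = 1.94453/(1+0.0265) = 1.89433 yrs.
ΔP/P ≈ -D_mod · Δy = -1.89433 × (+0.0095) = -0.017996 = -1.7996%.

-1.80%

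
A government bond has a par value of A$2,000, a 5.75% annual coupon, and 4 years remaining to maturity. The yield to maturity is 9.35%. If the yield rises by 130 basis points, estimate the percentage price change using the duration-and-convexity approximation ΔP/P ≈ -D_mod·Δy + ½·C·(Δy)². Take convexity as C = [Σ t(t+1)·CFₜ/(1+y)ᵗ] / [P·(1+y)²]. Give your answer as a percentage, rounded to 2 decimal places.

-4.23%

With y = 0.0935:
  t   CF        PV=CF/(1+0.0935)^t    t·PV        t(t+1)·PV
  1       115.00       105.1669       105.1669         210.3338
  2       115.00        96.1746       192.3491         577.0474
  3       115.00        87.9511       263.8534       1,055.4137
  4     2,115.00     1,479.2284     5,916.9134      29,584.5670
  Σ                  1,768.5210     6,478.2829      31,427.3620
P = 1,768.5210; D_Mac = 3.66311 yrs; D_mod = 3.34989 yrs; C = 14.86141.
Duration effect: -3.34989 × (+0.013) = -0.043549
Convexity effect: 0.5 × 14.86141 × (0.013)² = +0.0012558
ΔP/P ≈ -0.043549 + 0.0012558 = -0.042293 = -4.2293%.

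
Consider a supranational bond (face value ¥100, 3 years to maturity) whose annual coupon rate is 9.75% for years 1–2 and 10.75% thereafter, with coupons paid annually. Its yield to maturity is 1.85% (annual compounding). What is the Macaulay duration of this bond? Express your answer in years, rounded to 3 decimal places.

2.769 years

Periodic yield y = 0.0185. Discount each cash flow and weight by its year:
  t   CF        PV=CF/(1+0.0185)^t    t·PV
  1         9.75         9.5729         9.5729
  2         9.75         9.3990        18.7980
  3       110.75       104.8240       314.4719
  Σ                    123.7959       342.8429
Price P = Σ PV = 123.7959.
Macaulay duration = Σ(t·PV) / P = 342.8429 / 123.7959 = 2.76942 years.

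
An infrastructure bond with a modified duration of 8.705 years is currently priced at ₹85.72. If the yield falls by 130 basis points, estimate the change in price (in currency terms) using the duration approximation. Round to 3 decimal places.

Duration approximation: ΔP/P ≈ -D_mod · Δy = -8.705 × (-0.013) = +0.113165.
ΔP ≈ 85.72 × (+0.113165) = +9.7005038.

+₹9.701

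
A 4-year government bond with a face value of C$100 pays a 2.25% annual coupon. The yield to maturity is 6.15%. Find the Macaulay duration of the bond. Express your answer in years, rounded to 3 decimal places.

3.859 years

Periodic yield y = 0.0615. Discount each cash flow and weight by its year:
  t   CF        PV=CF/(1+0.0615)^t    t·PV
  1         2.25         2.1196         2.1196
  2         2.25         1.9968         3.9937
  3         2.25         1.8811         5.6434
  4       102.25        80.5348       322.1390
  Σ                     86.5324       333.8958
Price P = Σ PV = 86.5324.
Macaulay duration = Σ(t·PV) / P = 333.8958 / 86.5324 = 3.85862 years.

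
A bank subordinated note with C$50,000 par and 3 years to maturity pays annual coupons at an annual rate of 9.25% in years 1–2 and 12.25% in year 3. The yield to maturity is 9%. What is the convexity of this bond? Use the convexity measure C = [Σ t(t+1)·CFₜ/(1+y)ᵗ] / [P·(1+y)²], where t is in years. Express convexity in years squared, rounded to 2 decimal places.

9.02

With y = 0.09:
  t   CF        PV=CF/(1+0.09)^t    t·PV        t(t+1)·PV
  1     4,625.00     4,243.1193     4,243.1193       8,486.2385
  2     4,625.00     3,892.7700     7,785.5399      23,356.6198
  3    56,125.00    43,338.7978   130,016.3935     520,065.5738
  Σ                 51,474.6871   142,045.0527     551,908.4322
P = 51,474.6871.
Convexity = Σ t(t+1)·PV / [P·(1+y)²] = 551,908.4322 / (51,474.6871 × 1.188100) = 9.02444.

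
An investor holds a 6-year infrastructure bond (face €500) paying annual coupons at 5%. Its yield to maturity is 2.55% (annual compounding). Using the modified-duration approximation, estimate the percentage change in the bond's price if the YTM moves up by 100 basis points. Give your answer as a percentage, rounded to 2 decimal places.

Periodic yield y = 0.0255. Modified duration first:
  t   CF        PV=CF/(1+0.0255)^t    t·PV
  1        25.00        24.3784        24.3784
  2        25.00        23.7722        47.5443
  3        25.00        23.1810        69.5431
  4        25.00        22.6046        90.4185
  5        25.00        22.0425       110.2127
  6       525.00       451.3831     2,708.2987
  Σ                    567.3618     3,050.3958
P = 567.3618; D_Mac = 5.37646 yrs; D_mod = 5.37646/(1+0.0255) = 5.24277 yrs.
ΔP/P ≈ -D_mod · Δy = -5.24277 × (+0.01) = -0.052428 = -5.2428%.

-5.24%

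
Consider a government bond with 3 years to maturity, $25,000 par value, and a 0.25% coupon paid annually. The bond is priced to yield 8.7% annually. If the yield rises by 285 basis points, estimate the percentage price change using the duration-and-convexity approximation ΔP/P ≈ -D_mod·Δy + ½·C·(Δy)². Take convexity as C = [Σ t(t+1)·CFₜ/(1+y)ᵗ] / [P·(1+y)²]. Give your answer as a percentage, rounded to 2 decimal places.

With y = 0.087:
  t   CF        PV=CF/(1+0.087)^t    t·PV        t(t+1)·PV
  1        62.50        57.4977        57.4977         114.9954
  2        62.50        52.8958       105.7915         317.3746
  3    25,062.50    19,513.5263    58,540.5788     234,162.3154
  Σ                 19,623.9198    58,703.8681     234,594.6854
P = 19,623.9198; D_Mac = 2.99144 yrs; D_mod = 2.75202 yrs; C = 10.11750.
Duration effect: -2.75202 × (+0.0285) = -0.078433
Convexity effect: 0.5 × 10.11750 × (0.0285)² = +0.0041090
ΔP/P ≈ -0.078433 + 0.0041090 = -0.074324 = -7.4324%.

-7.43%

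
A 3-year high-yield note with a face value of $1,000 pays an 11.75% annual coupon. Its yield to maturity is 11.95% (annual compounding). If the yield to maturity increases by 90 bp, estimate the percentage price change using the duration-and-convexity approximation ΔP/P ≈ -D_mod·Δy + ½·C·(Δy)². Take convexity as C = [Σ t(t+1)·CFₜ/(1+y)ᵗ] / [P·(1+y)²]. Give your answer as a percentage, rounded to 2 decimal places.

With y = 0.1195:
  t   CF        PV=CF/(1+0.1195)^t    t·PV        t(t+1)·PV
  1       117.50       104.9576       104.9576         209.9151
  2       117.50        93.7540       187.5079         562.5238
  3     1,117.50       796.4807     2,389.4420       9,557.7680
  Σ                    995.1922     2,681.9075      10,330.2070
P = 995.1922; D_Mac = 2.69486 yrs; D_mod = 2.40720 yrs; C = 8.28236.
Duration effect: -2.40720 × (+0.009) = -0.021665
Convexity effect: 0.5 × 8.28236 × (0.009)² = +0.0003354
ΔP/P ≈ -0.021665 + 0.0003354 = -0.021329 = -2.1329%.

-2.13%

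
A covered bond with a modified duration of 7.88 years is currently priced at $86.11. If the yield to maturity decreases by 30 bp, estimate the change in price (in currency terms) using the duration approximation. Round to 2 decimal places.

Duration approximation: ΔP/P ≈ -D_mod · Δy = -7.88 × (-0.003) = +0.023640.
ΔP ≈ 86.11 × (+0.023640) = +2.0356404.

+$2.04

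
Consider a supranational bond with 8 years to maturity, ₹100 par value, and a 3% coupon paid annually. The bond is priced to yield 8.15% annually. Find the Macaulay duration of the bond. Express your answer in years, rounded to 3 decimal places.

Periodic yield y = 0.0815. Discount each cash flow and weight by its year:
  t   CF        PV=CF/(1+0.0815)^t    t·PV
  1         3.00         2.7739         2.7739
  2         3.00         2.5649         5.1298
  3         3.00         2.3716         7.1148
  4         3.00         2.1929         8.7715
  5         3.00         2.0276        10.1381
  6         3.00         1.8748        11.2490
  7         3.00         1.7335        12.1348
  8       103.00        55.0332       440.2659
  Σ                     70.5725       497.5779
Price P = Σ PV = 70.5725.
Macaulay duration = Σ(t·PV) / P = 497.5779 / 70.5725 = 7.05059 years.

7.051 years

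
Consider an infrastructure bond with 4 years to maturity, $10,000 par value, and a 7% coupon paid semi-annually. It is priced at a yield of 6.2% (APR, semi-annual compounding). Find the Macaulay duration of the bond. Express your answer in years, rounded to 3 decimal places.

3.564 years

Periodic yield y = 0.031. Discount each cash flow and weight by its period:
  t   CF        PV=CF/(1+0.031)^t    t·PV
  1       350.00       339.4762       339.4762
  2       350.00       329.2689       658.5378
  3       350.00       319.3685       958.1054
  4       350.00       309.7657     1,239.0630
  5       350.00       300.4517     1,502.2587
  6       350.00       291.4178     1,748.5067
  7       350.00       282.6555     1,978.5883
  8    10,350.00     8,107.2026    64,857.6210
  Σ                 10,279.6070    73,282.1571
Price P = Σ PV = 10,279.6070.
Macaulay duration = Σ(t·PV) / P = 73,282.1571 / 10,279.6070 = 7.12889 half-year periods.
In years: 7.12889 / 2 = 3.56444 years.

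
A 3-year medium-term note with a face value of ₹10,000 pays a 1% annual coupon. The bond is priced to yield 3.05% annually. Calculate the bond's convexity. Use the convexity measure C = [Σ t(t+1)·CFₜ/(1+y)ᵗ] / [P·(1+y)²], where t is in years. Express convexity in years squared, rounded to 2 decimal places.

With y = 0.0305:
  t   CF        PV=CF/(1+0.0305)^t    t·PV        t(t+1)·PV
  1       100.00        97.0403        97.0403         194.0805
  2       100.00        94.1681       188.3363         565.0089
  3    10,100.00     9,229.4832    27,688.4497     110,753.7989
  Σ                  9,420.6917    27,973.8263     111,512.8883
P = 9,420.6917.
Convexity = Σ t(t+1)·PV / [P·(1+y)²] = 111,512.8883 / (9,420.6917 × 1.061930) = 11.14670.

11.15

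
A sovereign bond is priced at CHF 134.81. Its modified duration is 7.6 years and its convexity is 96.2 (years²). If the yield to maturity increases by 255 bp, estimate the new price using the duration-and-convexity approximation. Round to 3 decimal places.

CHF 112.900

Duration effect: -D_mod·Δy = -7.6 × (+0.0255) = -0.193800
Convexity effect: ½·C·(Δy)² = 0.5 × 96.2 × (0.0255)² = +0.031277025
ΔP/P ≈ -0.193800 + 0.031277025 = -0.162522975
New price ≈ 134.81 × (1 - 0.162522975) = 112.90027774025.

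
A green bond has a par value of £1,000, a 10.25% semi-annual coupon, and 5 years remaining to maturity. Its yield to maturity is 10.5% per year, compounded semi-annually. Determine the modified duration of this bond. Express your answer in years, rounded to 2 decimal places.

3.83 years

Periodic yield y = 0.0525. First find Macaulay duration:
  t   CF        PV=CF/(1+0.0525)^t    t·PV
  1        51.25        48.6936        48.6936
  2        51.25        46.2647        92.5294
  3        51.25        43.9570       131.8709
  4        51.25        41.7643       167.0573
  5        51.25        39.6811       198.4053
  6        51.25        37.7017       226.2104
  7        51.25        35.8211       250.7478
  8        51.25        34.0343       272.2745
  9        51.25        32.3366       291.0298
  10    1,051.25       630.2095     6,302.0953
  Σ                    990.4639     7,980.9142
P = 990.4639; Macaulay duration = 7,980.9142 / 990.4639 = 8.05775 half-year periods = 4.02888 years.
Modified duration = D_Mac / (1 + y) = 4.02888 / 1.0525 = 3.82791 years.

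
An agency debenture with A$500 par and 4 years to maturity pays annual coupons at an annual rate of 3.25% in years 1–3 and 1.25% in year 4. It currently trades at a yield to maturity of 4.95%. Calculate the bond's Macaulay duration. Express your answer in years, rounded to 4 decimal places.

3.8050 years

Periodic yield y = 0.0495. Discount each cash flow and weight by its year:
  t   CF        PV=CF/(1+0.0495)^t    t·PV
  1        16.25        15.4836        15.4836
  2        16.25        14.7533        29.5066
  3        16.25        14.0574        42.1723
  4       506.25       417.2874     1,669.1496
  Σ                    461.5817     1,756.3120
Price P = Σ PV = 461.5817.
Macaulay duration = Σ(t·PV) / P = 1,756.3120 / 461.5817 = 3.80499 years.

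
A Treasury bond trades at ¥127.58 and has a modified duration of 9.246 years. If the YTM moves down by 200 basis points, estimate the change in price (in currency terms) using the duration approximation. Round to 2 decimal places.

Duration approximation: ΔP/P ≈ -D_mod · Δy = -9.246 × (-0.02) = +0.184920.
ΔP ≈ 127.58 × (+0.184920) = +23.5920936.

+¥23.59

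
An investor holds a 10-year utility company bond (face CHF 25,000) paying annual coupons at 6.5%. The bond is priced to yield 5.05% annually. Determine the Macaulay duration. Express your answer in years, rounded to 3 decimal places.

7.791 years

Periodic yield y = 0.0505. Discount each cash flow and weight by its year:
  t   CF        PV=CF/(1+0.0505)^t    t·PV
  1     1,625.00     1,546.8824     1,546.8824
  2     1,625.00     1,472.5202     2,945.0403
  3     1,625.00     1,401.7327     4,205.1980
  4     1,625.00     1,334.3481     5,337.3924
  5     1,625.00     1,270.2028     6,351.0142
  6     1,625.00     1,209.1412     7,254.8473
  7     1,625.00     1,151.0150     8,057.1047
  8     1,625.00     1,095.6830     8,765.4638
  9     1,625.00     1,043.0109     9,387.0983
  10   26,625.00    16,267.8084   162,678.0841
  Σ                 27,792.3447   216,528.1255
Price P = Σ PV = 27,792.3447.
Macaulay duration = Σ(t·PV) / P = 216,528.1255 / 27,792.3447 = 7.79093 years.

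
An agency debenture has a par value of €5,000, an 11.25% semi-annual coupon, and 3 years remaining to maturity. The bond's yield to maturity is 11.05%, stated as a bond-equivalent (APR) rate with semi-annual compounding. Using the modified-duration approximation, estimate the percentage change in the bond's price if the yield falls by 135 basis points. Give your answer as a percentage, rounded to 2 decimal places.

+3.36%

Periodic yield y = 0.05525. Modified duration first:
  t   CF        PV=CF/(1+0.05525)^t    t·PV
  1       281.25       266.5245       266.5245
  2       281.25       252.5700       505.1401
  3       281.25       239.3462       718.0385
  4       281.25       226.8146       907.2586
  5       281.25       214.9392     1,074.6962
  6     5,281.25     3,824.7633    22,948.5797
  Σ                  5,024.9579    26,420.2375
P = 5,024.9579; D_Mac = 5.25780 half-year periods = 2.62890 yrs; D_mod = 2.62890/(1+0.05525) = 2.49126 yrs.
ΔP/P ≈ -D_mod · Δy = -2.49126 × (-0.0135) = +0.033632 = +3.3632%.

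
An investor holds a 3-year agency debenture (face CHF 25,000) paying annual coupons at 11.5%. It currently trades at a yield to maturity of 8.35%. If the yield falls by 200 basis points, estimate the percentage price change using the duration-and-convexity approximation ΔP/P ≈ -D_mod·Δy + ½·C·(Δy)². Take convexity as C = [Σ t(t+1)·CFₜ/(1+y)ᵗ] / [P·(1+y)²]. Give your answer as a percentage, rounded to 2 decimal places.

+5.19%

With y = 0.0835:
  t   CF        PV=CF/(1+0.0835)^t    t·PV        t(t+1)·PV
  1     2,875.00     2,653.4379     2,653.4379       5,306.8759
  2     2,875.00     2,448.9506     4,897.9011      14,693.7034
  3    27,875.00    21,914.3266    65,742.9797     262,971.9187
  Σ                 27,016.7151    73,294.3187     282,972.4980
P = 27,016.7151; D_Mac = 2.71292 yrs; D_mod = 2.50385 yrs; C = 8.92183.
Duration effect: -2.50385 × (-0.02) = +0.050077
Convexity effect: 0.5 × 8.92183 × (-0.02)² = +0.0017844
ΔP/P ≈ +0.050077 + 0.0017844 = +0.051861 = +5.1861%.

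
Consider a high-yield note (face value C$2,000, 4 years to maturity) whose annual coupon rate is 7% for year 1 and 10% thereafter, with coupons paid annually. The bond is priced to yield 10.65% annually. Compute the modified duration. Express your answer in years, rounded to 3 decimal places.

Periodic yield y = 0.1065. First find Macaulay duration:
  t   CF        PV=CF/(1+0.1065)^t    t·PV
  1       140.00       126.5251       126.5251
  2       200.00       163.3530       326.7060
  3       200.00       147.6304       442.8911
  4     2,200.00     1,467.6314     5,870.5258
  Σ                  1,905.1399     6,766.6480
P = 1,905.1399; Macaulay duration = 6,766.6480 / 1,905.1399 = 3.55179 years.
Modified duration = D_Mac / (1 + y) = 3.55179 / 1.1065 = 3.20993 years.

3.210 years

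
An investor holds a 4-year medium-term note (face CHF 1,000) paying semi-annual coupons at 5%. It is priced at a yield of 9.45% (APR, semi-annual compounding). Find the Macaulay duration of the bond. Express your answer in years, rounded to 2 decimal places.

Periodic yield y = 0.04725. Discount each cash flow and weight by its period:
  t   CF        PV=CF/(1+0.04725)^t    t·PV
  1        25.00        23.8720        23.8720
  2        25.00        22.7950        45.5900
  3        25.00        21.7665        65.2995
  4        25.00        20.7844        83.1378
  5        25.00        19.8467        99.2335
  6        25.00        18.9512       113.7075
  7        25.00        18.0962       126.6734
  8     1,025.00       708.4691     5,667.7528
  Σ                    854.5812     6,225.2665
Price P = Σ PV = 854.5812.
Macaulay duration = Σ(t·PV) / P = 6,225.2665 / 854.5812 = 7.28458 half-year periods.
In years: 7.28458 / 2 = 3.64229 years.

3.64 years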